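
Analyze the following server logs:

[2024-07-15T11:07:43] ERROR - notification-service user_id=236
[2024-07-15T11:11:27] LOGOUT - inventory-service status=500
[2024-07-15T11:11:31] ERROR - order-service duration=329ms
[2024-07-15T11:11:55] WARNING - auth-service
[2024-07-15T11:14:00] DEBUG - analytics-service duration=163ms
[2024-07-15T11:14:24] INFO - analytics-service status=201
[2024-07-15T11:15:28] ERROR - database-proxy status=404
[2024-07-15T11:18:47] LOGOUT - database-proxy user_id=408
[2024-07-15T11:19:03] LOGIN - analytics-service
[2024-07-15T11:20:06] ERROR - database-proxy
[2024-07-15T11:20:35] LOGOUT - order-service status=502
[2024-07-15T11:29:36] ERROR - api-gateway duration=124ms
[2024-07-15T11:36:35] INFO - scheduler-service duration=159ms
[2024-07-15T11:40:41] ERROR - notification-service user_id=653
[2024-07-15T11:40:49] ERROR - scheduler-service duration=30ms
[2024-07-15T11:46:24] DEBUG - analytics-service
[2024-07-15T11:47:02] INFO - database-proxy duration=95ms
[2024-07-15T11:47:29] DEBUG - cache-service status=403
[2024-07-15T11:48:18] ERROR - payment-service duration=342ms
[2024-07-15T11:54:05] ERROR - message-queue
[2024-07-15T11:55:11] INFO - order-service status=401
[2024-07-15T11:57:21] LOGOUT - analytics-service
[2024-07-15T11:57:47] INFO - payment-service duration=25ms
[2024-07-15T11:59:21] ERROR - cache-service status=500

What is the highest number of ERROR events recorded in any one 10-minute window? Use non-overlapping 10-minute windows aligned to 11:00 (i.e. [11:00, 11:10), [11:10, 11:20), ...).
3

To find the burst window:

1. Divide the log period into non-overlapping 10-minute windows starting at 11:00
2. Count ERROR events in each window
3. Find the window with maximum count
4. Maximum events in a window: 3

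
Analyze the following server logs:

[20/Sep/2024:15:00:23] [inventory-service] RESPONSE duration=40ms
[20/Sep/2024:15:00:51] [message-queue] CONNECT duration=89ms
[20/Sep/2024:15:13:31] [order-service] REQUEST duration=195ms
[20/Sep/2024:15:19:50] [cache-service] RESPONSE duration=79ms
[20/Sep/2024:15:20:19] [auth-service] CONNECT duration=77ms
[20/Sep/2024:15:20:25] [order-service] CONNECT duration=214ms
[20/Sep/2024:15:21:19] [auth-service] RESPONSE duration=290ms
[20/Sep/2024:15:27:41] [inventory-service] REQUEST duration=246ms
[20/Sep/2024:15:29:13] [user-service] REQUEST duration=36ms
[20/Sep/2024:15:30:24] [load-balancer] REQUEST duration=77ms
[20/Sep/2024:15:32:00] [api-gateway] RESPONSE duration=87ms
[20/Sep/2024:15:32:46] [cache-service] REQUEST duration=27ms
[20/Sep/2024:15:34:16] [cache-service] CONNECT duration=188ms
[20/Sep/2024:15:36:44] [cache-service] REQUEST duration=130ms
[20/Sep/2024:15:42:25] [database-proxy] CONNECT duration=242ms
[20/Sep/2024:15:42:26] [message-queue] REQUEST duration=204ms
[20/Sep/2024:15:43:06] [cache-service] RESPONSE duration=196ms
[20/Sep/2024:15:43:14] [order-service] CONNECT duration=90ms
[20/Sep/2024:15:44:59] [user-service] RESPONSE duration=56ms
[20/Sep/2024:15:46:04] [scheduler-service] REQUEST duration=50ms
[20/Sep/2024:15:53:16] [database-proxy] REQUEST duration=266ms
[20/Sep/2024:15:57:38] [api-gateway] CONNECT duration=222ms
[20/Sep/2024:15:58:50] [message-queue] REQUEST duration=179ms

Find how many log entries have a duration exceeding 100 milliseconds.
12

To count timeouts:

1. Threshold: 100ms
2. Extract duration from each log entry
3. Count entries where duration > 100
4. Timeout count: 12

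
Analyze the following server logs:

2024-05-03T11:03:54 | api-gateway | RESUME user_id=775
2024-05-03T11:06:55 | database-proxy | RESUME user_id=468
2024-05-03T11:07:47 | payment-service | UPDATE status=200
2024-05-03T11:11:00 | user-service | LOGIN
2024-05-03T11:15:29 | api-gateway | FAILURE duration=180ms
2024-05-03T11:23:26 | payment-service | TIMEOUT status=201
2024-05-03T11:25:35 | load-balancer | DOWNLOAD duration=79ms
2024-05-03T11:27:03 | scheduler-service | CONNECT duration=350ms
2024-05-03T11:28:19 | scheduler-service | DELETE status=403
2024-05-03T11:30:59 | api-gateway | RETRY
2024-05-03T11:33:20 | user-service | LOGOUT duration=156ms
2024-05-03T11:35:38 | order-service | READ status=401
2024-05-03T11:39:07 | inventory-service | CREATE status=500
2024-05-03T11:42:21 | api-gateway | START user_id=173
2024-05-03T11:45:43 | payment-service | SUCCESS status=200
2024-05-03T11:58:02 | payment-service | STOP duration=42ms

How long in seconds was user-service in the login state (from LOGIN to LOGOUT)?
1340

To calculate state duration:

1. Find LOGIN event for user-service: 2024-05-03T11:11:00
2. Find LOGOUT event for user-service: 2024-05-03T11:33:20
3. Calculate duration: 2024-05-03T11:33:20 - 2024-05-03T11:11:00 = 1340 seconds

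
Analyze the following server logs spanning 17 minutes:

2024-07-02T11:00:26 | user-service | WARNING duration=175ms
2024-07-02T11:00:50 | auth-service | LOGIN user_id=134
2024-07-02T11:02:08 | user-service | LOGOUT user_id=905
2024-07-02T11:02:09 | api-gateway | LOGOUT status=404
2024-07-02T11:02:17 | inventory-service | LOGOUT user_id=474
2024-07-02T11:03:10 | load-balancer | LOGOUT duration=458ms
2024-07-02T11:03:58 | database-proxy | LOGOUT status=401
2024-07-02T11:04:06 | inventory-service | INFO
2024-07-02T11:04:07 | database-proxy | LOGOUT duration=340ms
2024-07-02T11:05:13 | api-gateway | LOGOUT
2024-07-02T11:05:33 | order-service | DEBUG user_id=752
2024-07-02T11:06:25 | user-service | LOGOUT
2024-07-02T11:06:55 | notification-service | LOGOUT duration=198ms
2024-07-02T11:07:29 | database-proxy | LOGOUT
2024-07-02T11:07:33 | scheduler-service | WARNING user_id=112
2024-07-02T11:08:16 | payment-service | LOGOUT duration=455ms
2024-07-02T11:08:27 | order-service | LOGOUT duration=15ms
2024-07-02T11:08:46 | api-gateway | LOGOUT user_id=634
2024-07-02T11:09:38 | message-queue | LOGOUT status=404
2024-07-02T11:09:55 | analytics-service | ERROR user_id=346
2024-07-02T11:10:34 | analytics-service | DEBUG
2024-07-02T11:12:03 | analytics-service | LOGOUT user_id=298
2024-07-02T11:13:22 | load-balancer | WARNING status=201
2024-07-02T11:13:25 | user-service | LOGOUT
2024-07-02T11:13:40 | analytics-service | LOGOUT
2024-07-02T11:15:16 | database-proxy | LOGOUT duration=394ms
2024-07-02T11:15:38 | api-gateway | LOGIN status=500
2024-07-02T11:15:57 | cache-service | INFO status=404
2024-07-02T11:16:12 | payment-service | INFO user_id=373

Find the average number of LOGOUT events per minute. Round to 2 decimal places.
1.06

To calculate the rate:

1. Count total LOGOUT events: 18
2. Total time period: 17 minutes
3. Rate = 18 / 17 = 1.06 events per minute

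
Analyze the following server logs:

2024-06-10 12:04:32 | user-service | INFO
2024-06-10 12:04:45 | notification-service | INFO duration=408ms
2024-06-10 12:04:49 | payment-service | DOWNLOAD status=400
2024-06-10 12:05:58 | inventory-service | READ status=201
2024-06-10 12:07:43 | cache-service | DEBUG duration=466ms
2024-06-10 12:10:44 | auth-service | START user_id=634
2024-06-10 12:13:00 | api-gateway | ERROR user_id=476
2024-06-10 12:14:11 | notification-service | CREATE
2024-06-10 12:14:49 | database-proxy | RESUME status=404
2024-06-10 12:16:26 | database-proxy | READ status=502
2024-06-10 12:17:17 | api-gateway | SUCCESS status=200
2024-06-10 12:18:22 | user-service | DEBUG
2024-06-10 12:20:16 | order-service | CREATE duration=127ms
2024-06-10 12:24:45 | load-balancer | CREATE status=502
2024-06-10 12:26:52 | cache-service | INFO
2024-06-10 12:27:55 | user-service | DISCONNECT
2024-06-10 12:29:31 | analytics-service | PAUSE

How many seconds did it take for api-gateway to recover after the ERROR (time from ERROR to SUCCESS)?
257

To calculate recovery time:

1. Find ERROR event for api-gateway: 2024-06-10 12:13:00
2. Find next SUCCESS event for api-gateway: 2024-06-10 12:17:17
3. Recovery time: 2024-06-10 12:17:17 - 2024-06-10 12:13:00 = 257 seconds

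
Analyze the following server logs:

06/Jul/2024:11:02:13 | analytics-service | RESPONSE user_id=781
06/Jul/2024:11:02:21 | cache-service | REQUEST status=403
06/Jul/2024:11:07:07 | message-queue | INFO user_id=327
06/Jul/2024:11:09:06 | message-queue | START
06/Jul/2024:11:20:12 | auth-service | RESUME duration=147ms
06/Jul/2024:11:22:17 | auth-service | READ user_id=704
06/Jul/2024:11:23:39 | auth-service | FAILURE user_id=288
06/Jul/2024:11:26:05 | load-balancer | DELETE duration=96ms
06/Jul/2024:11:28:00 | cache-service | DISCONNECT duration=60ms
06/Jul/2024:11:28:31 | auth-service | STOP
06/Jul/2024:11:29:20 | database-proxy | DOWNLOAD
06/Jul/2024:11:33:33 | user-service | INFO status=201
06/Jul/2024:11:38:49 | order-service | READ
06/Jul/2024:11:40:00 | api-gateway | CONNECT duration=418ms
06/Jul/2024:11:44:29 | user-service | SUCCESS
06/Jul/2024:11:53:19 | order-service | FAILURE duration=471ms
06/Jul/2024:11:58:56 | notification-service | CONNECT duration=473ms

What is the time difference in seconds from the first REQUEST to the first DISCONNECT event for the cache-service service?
1539

To find the time between events:

1. Locate the first REQUEST event for cache-service: 06/Jul/2024:11:02:21
2. Locate the first DISCONNECT event for cache-service: 06/Jul/2024:11:28:00
3. Calculate the difference: 06/Jul/2024:11:28:00 - 06/Jul/2024:11:02:21 = 1539 seconds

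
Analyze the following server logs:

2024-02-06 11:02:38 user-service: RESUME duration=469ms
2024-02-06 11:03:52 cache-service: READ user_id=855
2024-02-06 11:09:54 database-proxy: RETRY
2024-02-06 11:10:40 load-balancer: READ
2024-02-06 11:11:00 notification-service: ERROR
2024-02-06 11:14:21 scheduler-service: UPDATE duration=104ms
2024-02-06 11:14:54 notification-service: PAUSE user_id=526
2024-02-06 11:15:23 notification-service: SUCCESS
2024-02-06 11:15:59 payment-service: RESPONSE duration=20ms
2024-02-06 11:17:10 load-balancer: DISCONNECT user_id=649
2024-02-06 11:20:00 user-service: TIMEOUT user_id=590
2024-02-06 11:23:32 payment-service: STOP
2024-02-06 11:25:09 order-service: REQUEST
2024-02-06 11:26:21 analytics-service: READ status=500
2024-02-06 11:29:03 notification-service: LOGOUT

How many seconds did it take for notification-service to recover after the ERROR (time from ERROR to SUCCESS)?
263

To calculate recovery time:

1. Find ERROR event for notification-service: 2024-02-06 11:11:00
2. Find next SUCCESS event for notification-service: 2024-02-06 11:15:23
3. Recovery time: 2024-02-06 11:15:23 - 2024-02-06 11:11:00 = 263 seconds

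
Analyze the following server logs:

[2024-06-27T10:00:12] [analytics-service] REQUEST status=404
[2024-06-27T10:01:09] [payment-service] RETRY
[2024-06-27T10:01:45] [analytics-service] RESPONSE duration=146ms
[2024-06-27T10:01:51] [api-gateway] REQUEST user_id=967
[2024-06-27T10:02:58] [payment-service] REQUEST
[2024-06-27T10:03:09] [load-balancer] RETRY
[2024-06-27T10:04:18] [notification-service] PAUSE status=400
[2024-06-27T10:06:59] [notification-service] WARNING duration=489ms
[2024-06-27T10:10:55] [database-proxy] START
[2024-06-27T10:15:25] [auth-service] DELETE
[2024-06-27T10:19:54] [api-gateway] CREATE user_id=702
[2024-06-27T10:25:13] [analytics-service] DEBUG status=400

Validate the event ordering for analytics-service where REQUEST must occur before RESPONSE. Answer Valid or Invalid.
Valid

To validate ordering:

1. Required order: REQUEST → RESPONSE
2. Rule: REQUEST must occur before RESPONSE
3. Check actual order of events for analytics-service
4. Result: Valid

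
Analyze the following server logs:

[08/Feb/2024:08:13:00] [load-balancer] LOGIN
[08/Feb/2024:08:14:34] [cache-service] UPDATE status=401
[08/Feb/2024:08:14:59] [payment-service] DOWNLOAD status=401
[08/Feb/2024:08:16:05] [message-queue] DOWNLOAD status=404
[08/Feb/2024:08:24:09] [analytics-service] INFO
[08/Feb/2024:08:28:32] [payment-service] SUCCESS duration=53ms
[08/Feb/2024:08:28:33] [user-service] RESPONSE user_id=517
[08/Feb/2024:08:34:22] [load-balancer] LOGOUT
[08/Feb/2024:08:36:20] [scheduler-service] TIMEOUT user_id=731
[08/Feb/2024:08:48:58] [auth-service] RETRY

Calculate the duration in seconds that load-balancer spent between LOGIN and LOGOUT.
1282

To calculate state duration:

1. Find LOGIN event for load-balancer: 08/Feb/2024:08:13:00
2. Find LOGOUT event for load-balancer: 08/Feb/2024:08:34:22
3. Calculate duration: 08/Feb/2024:08:34:22 - 08/Feb/2024:08:13:00 = 1282 seconds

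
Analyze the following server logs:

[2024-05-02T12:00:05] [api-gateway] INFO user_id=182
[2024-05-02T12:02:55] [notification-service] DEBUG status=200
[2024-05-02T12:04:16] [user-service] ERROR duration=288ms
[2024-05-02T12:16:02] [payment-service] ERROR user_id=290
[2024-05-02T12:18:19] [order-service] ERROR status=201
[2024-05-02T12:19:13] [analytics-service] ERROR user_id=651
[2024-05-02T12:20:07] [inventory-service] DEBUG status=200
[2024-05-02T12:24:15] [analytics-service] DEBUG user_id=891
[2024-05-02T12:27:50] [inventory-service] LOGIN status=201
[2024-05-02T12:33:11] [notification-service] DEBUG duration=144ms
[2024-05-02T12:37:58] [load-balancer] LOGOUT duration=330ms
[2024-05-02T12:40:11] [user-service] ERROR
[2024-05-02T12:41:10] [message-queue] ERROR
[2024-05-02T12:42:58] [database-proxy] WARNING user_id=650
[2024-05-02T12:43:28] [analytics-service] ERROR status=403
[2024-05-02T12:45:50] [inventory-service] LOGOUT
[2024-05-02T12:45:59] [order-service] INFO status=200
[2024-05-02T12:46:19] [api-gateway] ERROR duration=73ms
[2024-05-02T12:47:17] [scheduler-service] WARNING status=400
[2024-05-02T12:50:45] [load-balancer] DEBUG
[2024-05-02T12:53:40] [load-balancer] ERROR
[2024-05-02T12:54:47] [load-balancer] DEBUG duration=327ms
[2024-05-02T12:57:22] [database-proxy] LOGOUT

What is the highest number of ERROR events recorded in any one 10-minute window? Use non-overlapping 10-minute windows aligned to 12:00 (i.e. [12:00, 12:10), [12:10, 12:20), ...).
4

To find the burst window:

1. Divide the log period into non-overlapping 10-minute windows starting at 12:00
2. Count ERROR events in each window
3. Find the window with maximum count
4. Maximum events in a window: 4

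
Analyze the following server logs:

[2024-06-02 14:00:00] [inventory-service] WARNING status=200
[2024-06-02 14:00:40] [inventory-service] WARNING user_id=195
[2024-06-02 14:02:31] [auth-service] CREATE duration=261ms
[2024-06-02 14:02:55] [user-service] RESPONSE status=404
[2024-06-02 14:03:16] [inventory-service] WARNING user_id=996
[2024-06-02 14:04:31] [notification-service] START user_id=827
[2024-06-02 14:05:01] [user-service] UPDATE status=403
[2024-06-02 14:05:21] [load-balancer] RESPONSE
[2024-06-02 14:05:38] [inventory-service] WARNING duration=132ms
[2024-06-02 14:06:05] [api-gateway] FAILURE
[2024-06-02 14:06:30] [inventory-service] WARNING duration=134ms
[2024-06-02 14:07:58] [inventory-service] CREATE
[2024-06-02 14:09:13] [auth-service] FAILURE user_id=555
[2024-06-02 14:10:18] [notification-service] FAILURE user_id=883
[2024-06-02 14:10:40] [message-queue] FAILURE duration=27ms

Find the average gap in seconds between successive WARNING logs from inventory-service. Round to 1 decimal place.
97.5

To calculate average interval:

1. Find all WARNING events for inventory-service in order
2. Calculate time gaps between consecutive events
3. Compute mean of gaps: 390 / 4 = 97.5 seconds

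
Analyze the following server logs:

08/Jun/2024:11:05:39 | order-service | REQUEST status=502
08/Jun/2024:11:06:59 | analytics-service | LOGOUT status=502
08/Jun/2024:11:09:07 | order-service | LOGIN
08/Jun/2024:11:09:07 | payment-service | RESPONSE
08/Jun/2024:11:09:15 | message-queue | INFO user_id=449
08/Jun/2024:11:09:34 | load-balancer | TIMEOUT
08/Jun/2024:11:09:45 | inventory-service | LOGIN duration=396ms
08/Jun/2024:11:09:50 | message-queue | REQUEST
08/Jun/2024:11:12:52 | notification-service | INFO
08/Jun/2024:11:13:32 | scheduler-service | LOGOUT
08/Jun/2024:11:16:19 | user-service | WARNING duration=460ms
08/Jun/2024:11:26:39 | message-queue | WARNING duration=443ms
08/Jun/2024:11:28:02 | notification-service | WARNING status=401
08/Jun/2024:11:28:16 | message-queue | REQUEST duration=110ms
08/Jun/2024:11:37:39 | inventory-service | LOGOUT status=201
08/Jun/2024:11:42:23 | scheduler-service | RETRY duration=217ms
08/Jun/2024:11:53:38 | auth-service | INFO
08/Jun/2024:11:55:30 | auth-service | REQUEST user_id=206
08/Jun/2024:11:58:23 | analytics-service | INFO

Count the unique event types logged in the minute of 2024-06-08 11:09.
5

To count unique event types:

1. Filter events in the minute starting at 2024-06-08 11:09
2. Extract event types from matching entries
3. Count unique types: 5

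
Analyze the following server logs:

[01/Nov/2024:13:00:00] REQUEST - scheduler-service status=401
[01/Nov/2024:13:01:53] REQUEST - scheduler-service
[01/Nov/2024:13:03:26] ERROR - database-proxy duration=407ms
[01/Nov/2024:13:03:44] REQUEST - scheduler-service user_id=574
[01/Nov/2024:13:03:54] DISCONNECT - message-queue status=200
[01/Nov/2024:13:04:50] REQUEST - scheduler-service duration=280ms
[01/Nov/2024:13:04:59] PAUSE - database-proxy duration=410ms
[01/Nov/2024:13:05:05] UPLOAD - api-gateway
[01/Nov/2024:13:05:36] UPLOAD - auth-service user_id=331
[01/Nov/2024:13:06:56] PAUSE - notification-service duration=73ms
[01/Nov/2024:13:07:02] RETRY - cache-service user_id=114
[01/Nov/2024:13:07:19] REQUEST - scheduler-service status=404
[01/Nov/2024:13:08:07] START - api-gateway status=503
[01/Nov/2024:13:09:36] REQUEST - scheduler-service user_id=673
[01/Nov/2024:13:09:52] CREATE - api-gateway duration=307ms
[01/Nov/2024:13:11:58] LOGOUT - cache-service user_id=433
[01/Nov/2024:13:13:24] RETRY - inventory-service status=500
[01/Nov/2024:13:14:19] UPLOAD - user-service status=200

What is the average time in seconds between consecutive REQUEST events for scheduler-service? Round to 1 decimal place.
115.2

To calculate average interval:

1. Find all REQUEST events for scheduler-service in order
2. Calculate time gaps between consecutive events
3. Compute mean of gaps: 576 / 5 = 115.2 seconds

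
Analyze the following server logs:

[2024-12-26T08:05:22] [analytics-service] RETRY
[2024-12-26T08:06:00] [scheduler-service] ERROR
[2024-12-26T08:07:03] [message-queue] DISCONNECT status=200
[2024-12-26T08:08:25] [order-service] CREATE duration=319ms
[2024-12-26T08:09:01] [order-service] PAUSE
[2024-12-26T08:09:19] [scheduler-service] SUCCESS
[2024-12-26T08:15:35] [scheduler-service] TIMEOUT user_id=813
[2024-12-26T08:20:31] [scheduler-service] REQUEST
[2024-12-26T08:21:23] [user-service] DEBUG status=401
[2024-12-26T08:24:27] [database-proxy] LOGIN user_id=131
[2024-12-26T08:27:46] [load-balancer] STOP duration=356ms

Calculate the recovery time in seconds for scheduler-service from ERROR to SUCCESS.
199

To calculate recovery time:

1. Find ERROR event for scheduler-service: 2024-12-26T08:06:00
2. Find next SUCCESS event for scheduler-service: 2024-12-26T08:09:19
3. Recovery time: 2024-12-26T08:09:19 - 2024-12-26T08:06:00 = 199 seconds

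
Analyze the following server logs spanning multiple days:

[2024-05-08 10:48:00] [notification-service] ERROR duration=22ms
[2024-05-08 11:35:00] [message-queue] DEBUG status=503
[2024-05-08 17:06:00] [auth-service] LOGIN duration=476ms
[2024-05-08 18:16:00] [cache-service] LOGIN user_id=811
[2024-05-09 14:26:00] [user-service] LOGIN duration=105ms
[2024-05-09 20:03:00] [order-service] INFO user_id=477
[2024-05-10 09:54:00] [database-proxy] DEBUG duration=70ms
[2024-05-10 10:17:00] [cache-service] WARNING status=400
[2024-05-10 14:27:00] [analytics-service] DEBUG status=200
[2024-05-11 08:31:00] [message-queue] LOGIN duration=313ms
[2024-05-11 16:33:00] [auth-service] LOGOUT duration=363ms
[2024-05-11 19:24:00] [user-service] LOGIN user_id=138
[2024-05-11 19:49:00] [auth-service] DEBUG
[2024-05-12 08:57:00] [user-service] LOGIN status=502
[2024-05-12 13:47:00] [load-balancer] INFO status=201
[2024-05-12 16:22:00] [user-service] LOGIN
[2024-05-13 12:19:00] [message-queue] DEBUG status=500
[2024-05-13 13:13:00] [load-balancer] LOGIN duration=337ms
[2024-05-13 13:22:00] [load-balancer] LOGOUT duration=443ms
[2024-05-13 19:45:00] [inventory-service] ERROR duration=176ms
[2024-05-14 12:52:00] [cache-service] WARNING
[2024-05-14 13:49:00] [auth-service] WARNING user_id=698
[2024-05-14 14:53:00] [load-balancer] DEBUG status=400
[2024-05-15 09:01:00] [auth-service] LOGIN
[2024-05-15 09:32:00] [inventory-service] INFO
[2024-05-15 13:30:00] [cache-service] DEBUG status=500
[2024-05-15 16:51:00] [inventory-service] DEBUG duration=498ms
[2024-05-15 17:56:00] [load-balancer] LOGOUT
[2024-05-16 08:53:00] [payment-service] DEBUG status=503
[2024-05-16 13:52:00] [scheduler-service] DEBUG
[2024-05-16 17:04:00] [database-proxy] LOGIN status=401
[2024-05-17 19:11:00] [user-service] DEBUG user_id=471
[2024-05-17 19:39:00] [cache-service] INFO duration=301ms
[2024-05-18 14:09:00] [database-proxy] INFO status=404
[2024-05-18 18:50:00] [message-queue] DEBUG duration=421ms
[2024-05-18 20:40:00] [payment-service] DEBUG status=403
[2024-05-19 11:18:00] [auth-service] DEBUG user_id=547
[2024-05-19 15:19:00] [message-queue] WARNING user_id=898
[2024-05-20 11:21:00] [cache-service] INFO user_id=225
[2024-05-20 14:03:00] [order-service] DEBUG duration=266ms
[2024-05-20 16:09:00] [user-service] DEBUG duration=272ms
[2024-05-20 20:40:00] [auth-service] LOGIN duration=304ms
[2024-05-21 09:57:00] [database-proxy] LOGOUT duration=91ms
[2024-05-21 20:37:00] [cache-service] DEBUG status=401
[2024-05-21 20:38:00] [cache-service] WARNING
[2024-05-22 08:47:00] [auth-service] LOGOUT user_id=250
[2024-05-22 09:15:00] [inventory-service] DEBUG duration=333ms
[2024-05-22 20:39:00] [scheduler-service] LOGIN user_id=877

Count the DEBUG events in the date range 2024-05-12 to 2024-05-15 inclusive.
4

To filter by date range:

1. Date range: 2024-05-12 through 2024-05-15, both dates inclusive
2. Filter for DEBUG events whose date falls in this range
3. Count matching events: 4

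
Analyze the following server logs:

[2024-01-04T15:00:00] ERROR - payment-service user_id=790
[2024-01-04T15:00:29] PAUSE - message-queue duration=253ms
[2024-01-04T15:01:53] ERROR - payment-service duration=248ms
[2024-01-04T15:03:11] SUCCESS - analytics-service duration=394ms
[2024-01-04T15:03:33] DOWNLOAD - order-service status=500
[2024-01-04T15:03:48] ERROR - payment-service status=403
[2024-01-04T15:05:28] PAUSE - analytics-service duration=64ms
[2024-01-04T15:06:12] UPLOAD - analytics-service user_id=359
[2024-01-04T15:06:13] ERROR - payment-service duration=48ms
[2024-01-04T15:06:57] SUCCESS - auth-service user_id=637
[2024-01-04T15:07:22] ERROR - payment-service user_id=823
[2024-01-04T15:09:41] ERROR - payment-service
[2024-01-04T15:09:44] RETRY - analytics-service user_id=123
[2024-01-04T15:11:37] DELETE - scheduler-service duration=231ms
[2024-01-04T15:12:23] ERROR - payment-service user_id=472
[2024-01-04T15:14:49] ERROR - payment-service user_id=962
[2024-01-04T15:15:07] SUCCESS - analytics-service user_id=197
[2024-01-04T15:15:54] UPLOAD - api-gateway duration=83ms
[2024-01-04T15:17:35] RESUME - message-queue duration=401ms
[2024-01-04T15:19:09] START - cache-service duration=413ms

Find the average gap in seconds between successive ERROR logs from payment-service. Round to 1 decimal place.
127.0

To calculate average interval:

1. Find all ERROR events for payment-service in order
2. Calculate time gaps between consecutive events
3. Compute mean of gaps: 889 / 7 = 127.0 seconds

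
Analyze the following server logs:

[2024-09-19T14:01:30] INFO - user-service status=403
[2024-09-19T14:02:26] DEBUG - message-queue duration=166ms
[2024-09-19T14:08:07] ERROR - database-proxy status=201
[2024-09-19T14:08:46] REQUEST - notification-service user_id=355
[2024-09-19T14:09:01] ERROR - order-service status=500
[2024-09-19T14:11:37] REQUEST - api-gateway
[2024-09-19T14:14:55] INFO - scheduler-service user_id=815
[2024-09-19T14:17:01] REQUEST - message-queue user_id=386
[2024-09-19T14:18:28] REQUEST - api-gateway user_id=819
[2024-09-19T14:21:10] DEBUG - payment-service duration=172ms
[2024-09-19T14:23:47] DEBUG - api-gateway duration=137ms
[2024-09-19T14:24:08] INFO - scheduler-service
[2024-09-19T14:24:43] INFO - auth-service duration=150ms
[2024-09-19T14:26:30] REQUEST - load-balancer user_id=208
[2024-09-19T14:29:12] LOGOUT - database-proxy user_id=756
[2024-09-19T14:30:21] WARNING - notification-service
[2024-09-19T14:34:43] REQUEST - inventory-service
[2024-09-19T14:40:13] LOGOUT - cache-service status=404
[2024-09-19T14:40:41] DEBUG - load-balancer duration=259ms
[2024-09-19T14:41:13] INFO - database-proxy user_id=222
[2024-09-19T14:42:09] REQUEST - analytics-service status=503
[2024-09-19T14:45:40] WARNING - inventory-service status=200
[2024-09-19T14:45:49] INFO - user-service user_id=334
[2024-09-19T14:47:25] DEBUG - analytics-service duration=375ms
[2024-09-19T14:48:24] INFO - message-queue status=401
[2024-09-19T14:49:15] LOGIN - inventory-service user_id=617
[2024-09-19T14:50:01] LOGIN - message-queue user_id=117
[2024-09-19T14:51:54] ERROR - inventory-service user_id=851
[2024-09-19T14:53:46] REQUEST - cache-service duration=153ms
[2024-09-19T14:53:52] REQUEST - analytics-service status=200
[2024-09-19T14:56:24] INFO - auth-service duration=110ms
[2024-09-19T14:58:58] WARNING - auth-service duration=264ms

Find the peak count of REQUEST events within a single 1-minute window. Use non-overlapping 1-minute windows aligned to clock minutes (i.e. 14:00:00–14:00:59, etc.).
2

To find the burst window:

1. Divide the log period into non-overlapping 1-minute windows starting at 14:00
2. Count REQUEST events in each window
3. Find the window with maximum count
4. Maximum events in a window: 2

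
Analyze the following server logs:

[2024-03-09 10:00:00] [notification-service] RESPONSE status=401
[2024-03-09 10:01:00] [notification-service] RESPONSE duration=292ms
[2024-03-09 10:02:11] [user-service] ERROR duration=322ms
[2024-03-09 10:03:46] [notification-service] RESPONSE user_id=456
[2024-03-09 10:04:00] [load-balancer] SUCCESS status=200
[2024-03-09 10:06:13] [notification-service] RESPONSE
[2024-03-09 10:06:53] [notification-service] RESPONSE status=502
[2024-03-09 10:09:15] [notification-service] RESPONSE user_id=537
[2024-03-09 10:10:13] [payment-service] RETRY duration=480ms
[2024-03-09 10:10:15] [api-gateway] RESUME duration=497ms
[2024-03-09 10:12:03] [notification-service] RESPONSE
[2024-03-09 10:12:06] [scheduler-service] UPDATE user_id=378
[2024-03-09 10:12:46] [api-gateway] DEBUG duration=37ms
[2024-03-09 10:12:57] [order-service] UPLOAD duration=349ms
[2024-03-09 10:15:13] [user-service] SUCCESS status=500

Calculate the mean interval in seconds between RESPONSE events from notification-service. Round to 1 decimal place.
120.5

To calculate average interval:

1. Find all RESPONSE events for notification-service in order
2. Calculate time gaps between consecutive events
3. Compute mean of gaps: 723 / 6 = 120.5 seconds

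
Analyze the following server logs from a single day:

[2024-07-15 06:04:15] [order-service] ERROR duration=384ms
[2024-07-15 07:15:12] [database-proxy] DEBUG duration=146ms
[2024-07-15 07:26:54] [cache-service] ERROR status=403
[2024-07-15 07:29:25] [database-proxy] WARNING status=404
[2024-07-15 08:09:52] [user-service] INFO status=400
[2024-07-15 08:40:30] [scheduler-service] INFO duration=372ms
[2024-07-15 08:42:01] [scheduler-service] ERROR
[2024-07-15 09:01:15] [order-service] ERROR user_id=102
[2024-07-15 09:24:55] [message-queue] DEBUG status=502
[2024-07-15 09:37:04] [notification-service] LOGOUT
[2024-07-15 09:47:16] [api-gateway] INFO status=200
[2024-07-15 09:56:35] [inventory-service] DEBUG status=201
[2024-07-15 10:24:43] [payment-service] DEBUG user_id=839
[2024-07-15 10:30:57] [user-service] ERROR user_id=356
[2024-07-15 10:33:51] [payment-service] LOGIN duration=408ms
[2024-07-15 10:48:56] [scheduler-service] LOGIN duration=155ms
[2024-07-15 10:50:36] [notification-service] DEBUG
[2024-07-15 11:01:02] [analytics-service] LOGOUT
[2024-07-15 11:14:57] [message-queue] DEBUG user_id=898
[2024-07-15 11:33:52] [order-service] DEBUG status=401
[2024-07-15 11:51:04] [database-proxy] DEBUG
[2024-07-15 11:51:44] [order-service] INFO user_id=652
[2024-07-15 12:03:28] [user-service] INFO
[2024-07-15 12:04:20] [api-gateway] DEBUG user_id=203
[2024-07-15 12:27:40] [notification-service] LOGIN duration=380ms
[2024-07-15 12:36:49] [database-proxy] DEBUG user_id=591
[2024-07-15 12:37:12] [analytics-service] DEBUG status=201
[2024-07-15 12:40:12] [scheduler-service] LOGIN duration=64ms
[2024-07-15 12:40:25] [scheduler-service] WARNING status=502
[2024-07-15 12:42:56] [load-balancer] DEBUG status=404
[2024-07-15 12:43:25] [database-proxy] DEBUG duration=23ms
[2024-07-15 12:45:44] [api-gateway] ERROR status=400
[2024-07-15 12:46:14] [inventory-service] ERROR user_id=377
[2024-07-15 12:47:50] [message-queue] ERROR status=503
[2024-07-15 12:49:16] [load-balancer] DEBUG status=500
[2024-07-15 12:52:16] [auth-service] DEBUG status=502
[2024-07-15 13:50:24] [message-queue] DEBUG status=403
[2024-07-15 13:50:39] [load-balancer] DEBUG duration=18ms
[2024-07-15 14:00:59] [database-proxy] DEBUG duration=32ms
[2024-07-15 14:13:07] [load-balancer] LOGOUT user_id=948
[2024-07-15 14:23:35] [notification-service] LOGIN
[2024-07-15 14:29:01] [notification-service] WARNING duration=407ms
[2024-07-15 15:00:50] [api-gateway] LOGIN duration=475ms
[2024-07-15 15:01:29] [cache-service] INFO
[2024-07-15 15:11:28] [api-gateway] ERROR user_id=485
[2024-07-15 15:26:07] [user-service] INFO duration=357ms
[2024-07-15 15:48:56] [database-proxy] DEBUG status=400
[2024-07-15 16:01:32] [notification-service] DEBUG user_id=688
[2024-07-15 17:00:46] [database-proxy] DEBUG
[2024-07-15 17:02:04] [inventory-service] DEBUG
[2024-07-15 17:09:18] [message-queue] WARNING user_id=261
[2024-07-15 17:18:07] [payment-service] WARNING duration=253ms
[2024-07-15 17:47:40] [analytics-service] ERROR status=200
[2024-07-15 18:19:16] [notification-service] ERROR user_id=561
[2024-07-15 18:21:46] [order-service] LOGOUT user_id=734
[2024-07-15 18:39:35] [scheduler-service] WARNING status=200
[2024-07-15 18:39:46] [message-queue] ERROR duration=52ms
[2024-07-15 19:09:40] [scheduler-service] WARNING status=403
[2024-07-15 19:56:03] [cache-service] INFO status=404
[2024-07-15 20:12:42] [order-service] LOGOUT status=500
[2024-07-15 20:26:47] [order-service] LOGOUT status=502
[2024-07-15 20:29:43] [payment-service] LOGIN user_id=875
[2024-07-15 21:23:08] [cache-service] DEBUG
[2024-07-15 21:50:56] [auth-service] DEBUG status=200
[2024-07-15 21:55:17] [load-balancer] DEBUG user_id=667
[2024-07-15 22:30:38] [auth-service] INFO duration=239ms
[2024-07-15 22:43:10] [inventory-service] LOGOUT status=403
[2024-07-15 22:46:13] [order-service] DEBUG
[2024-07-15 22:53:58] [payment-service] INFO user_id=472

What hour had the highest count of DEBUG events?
12

To find the peak hour:

1. Group all DEBUG events by hour
2. Count events in each hour
3. Find hour with maximum count
4. Peak hour: 12 (with 7 events)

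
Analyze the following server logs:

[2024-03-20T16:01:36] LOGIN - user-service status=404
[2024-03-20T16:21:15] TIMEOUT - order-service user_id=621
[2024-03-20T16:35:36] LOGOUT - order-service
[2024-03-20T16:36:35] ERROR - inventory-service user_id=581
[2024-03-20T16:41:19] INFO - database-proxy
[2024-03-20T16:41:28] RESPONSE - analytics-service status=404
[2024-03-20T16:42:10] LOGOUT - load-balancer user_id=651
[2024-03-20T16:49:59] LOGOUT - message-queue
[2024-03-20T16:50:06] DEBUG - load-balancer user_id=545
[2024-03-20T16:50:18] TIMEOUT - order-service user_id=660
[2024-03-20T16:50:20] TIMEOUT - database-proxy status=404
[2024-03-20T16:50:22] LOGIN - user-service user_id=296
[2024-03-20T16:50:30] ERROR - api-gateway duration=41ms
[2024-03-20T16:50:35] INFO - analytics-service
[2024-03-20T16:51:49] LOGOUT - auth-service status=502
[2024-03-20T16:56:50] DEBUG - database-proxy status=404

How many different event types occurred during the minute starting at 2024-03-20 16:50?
5

To count unique event types:

1. Filter events in the minute starting at 2024-03-20 16:50
2. Extract event types from matching entries
3. Count unique types: 5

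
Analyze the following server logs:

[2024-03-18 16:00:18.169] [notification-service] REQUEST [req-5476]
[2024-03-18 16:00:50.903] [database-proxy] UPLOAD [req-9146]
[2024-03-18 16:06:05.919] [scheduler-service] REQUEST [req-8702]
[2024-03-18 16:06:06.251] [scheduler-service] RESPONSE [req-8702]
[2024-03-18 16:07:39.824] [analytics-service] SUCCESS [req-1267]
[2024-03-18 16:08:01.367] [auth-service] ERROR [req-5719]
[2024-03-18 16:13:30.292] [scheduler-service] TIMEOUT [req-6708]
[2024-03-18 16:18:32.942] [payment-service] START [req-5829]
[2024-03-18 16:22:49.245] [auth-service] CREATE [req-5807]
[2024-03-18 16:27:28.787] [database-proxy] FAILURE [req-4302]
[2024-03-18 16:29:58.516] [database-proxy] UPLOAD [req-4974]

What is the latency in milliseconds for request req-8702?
332

To calculate latency:

1. Find REQUEST with id req-8702: 2024-03-18 16:06:05.919
2. Find RESPONSE with id req-8702: 2024-03-18 16:06:06.251
3. Latency: 2024-03-18 16:06:06.251 - 2024-03-18 16:06:05.919 = 332ms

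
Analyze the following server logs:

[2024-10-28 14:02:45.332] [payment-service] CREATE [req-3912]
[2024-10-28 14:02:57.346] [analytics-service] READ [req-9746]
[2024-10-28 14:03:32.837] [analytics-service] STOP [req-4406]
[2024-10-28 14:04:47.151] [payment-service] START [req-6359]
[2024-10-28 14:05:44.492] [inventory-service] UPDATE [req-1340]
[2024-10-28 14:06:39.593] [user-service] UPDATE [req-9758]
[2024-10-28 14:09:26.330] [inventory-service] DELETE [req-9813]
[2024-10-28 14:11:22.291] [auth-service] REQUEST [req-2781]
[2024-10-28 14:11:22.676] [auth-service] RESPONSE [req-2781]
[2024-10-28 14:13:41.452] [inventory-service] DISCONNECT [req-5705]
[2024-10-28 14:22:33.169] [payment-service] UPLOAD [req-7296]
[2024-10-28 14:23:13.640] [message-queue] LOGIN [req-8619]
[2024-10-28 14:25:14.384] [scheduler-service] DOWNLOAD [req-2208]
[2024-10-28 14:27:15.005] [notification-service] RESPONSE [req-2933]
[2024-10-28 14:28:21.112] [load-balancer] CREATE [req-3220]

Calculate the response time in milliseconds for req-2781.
385

To calculate latency:

1. Find REQUEST with id req-2781: 2024-10-28 14:11:22.291
2. Find RESPONSE with id req-2781: 2024-10-28 14:11:22.676
3. Latency: 2024-10-28 14:11:22.676 - 2024-10-28 14:11:22.291 = 385ms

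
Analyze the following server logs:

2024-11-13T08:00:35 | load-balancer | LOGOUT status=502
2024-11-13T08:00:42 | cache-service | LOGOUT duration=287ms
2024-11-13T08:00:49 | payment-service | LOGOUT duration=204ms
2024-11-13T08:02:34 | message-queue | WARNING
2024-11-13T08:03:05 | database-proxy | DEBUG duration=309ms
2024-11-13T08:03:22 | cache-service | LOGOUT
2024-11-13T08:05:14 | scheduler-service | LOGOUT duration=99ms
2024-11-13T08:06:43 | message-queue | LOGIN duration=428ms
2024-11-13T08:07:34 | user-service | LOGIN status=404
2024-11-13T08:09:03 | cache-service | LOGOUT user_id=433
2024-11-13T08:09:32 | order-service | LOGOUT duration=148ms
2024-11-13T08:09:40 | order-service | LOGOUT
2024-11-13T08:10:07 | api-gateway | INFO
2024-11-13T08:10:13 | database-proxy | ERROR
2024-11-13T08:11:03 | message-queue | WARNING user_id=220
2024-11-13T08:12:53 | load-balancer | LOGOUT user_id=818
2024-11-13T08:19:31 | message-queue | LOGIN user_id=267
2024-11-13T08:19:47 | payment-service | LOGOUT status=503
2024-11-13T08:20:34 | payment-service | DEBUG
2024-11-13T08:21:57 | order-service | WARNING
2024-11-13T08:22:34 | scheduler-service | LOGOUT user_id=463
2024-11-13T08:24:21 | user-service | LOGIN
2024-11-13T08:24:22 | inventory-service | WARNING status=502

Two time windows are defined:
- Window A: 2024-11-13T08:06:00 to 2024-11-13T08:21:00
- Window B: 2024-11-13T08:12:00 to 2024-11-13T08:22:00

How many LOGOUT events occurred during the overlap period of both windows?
2

To find overlap events:

1. Window A: 2024-11-13T08:06:00 to 2024-11-13T08:21:00
2. Window B: 2024-11-13T08:12:00 to 2024-11-13T08:22:00
3. Overlap period: 2024-11-13T08:12:00 to 2024-11-13T08:21:00
4. Count LOGOUT events in overlap: 2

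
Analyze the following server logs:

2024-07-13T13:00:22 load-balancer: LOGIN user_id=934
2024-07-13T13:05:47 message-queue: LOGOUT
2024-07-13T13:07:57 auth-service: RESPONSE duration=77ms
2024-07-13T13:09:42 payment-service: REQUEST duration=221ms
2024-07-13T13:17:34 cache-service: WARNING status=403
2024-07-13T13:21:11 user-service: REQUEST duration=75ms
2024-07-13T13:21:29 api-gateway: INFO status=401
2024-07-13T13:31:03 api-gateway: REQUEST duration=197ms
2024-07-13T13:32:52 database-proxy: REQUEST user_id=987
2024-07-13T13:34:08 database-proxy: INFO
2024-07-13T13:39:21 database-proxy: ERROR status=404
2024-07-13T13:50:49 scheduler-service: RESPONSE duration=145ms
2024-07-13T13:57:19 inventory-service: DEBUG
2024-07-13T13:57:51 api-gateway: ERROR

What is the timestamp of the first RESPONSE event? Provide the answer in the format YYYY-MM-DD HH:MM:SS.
2024-07-13 13:07:57

To find the first event:

1. Filter for all RESPONSE events
2. Sort by timestamp
3. Select the first one
4. Timestamp: 2024-07-13 13:07:57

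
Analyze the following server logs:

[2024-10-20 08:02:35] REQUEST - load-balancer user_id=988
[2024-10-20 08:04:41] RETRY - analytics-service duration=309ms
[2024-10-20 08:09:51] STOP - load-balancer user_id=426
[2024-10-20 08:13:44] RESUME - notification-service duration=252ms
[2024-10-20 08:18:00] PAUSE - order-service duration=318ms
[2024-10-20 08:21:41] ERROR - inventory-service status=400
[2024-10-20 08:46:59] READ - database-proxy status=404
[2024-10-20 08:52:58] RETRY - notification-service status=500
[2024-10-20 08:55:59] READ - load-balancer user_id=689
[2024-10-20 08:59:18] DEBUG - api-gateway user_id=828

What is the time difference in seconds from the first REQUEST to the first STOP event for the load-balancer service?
436

To find the time between events:

1. Locate the first REQUEST event for load-balancer: 2024-10-20 08:02:35
2. Locate the first STOP event for load-balancer: 2024-10-20 08:09:51
3. Calculate the difference: 2024-10-20 08:09:51 - 2024-10-20 08:02:35 = 436 seconds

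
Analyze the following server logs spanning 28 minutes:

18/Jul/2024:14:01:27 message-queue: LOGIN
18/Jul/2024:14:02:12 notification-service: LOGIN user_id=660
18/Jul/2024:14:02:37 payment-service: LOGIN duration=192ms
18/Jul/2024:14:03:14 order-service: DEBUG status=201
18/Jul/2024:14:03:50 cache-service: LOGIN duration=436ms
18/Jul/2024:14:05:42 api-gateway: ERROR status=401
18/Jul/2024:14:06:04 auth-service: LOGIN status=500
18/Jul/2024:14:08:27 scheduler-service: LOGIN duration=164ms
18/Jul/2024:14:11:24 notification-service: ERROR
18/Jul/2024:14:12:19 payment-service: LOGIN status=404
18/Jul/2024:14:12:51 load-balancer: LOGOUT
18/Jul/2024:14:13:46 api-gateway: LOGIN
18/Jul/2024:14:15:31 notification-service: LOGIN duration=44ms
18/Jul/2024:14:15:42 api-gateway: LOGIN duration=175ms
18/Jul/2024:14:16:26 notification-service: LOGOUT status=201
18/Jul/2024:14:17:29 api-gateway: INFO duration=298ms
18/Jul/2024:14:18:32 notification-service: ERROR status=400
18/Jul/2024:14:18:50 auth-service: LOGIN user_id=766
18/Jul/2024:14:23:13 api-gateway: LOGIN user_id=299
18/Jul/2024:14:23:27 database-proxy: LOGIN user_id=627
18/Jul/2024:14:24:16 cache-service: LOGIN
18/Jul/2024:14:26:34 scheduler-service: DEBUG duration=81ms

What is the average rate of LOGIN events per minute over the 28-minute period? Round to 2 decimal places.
0.5

To calculate the rate:

1. Count total LOGIN events: 14
2. Total time period: 28 minutes
3. Rate = 14 / 28 = 0.5 events per minute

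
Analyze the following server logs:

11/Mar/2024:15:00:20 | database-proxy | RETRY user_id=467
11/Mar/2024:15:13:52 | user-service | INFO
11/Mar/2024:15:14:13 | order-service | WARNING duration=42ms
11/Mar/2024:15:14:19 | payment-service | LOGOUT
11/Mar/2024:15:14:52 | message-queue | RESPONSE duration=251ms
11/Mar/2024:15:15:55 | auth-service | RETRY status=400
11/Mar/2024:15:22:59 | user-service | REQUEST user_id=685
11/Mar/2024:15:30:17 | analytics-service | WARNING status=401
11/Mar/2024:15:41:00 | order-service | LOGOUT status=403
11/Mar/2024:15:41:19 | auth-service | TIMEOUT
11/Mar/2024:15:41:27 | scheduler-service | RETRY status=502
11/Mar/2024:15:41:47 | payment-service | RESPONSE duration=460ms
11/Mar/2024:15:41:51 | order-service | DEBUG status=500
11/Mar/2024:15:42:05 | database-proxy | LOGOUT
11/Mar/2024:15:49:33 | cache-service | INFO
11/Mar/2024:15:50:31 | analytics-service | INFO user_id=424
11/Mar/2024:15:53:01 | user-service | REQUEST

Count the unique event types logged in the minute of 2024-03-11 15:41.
5

To count unique event types:

1. Filter events in the minute starting at 2024-03-11 15:41
2. Extract event types from matching entries
3. Count unique types: 5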